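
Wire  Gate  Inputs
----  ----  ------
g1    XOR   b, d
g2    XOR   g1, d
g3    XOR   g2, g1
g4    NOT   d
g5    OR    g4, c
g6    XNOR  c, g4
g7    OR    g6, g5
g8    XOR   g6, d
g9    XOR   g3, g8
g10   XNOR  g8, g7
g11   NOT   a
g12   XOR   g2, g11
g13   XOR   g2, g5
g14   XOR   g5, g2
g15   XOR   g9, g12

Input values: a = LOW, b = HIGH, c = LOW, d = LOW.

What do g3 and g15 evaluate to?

g3 = LOW; g15 = LOW

g1 = b XOR d = HIGH XOR LOW = HIGH
g2 = g1 XOR d = HIGH XOR LOW = HIGH
g3 = g2 XOR g1 = HIGH XOR HIGH = LOW
g4 = NOT d = NOT LOW = HIGH
g6 = c XNOR g4 = LOW XNOR HIGH = LOW
g8 = g6 XOR d = LOW XOR LOW = LOW
g9 = g3 XOR g8 = LOW XOR LOW = LOW
g11 = NOT a = NOT LOW = HIGH
g12 = g2 XOR g11 = HIGH XOR HIGH = LOW
g15 = g9 XOR g12 = LOW XOR LOW = LOW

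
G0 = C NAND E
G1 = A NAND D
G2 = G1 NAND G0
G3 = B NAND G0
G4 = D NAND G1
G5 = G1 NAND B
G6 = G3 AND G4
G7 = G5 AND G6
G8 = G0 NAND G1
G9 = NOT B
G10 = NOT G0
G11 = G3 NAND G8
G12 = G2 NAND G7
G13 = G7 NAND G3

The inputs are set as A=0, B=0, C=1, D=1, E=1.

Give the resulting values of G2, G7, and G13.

G2 = 1, G7 = 0, G13 = 1

G0 = C NAND E = 1 NAND 1 = 0
G1 = A NAND D = 0 NAND 1 = 1
G2 = G1 NAND G0 = 1 NAND 0 = 1
G3 = B NAND G0 = 0 NAND 0 = 1
G4 = D NAND G1 = 1 NAND 1 = 0
G5 = G1 NAND B = 1 NAND 0 = 1
G6 = G3 AND G4 = 1 AND 0 = 0
G7 = G5 AND G6 = 1 AND 0 = 0
G13 = G7 NAND G3 = 0 NAND 1 = 1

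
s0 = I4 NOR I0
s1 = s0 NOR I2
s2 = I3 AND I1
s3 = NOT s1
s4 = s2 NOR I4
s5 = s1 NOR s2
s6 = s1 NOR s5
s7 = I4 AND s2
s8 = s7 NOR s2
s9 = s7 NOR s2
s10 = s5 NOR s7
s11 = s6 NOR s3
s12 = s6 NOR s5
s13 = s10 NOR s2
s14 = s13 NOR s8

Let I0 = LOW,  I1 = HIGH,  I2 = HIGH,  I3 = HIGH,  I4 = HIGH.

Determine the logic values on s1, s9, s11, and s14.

s0 = I4 NOR I0 = HIGH NOR LOW = LOW
s1 = s0 NOR I2 = LOW NOR HIGH = LOW
s2 = I3 AND I1 = HIGH AND HIGH = HIGH
s3 = NOT s1 = NOT LOW = HIGH
s5 = s1 NOR s2 = LOW NOR HIGH = LOW
s6 = s1 NOR s5 = LOW NOR LOW = HIGH
s7 = I4 AND s2 = HIGH AND HIGH = HIGH
s8 = s7 NOR s2 = HIGH NOR HIGH = LOW
s9 = s7 NOR s2 = HIGH NOR HIGH = LOW
s10 = s5 NOR s7 = LOW NOR HIGH = LOW
s11 = s6 NOR s3 = HIGH NOR HIGH = LOW
s13 = s10 NOR s2 = LOW NOR HIGH = LOW
s14 = s13 NOR s8 = LOW NOR LOW = HIGH

s1 = LOW, s9 = LOW, s11 = LOW, s14 = HIGH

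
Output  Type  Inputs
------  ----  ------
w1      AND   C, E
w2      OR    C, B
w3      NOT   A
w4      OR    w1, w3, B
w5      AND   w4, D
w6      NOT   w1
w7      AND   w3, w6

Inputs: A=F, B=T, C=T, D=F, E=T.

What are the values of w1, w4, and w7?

w1 = T, w4 = T, w7 = F

w1 = C AND E = T AND T = T
w3 = NOT A = NOT F = T
w4 = w1 OR w3 OR B = T OR T OR T = T
w6 = NOT w1 = NOT T = F
w7 = w3 AND w6 = T AND F = F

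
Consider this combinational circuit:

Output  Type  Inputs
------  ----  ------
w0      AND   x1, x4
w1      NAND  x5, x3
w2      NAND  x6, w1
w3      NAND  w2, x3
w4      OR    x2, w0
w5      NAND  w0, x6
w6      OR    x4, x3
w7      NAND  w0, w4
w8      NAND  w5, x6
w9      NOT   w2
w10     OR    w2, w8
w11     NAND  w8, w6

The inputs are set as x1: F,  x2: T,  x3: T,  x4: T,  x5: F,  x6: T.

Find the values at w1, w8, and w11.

w0 = x1 AND x4 = F AND T = F
w1 = x5 NAND x3 = F NAND T = T
w5 = w0 NAND x6 = F NAND T = T
w6 = x4 OR x3 = T OR T = T
w8 = w5 NAND x6 = T NAND T = F
w11 = w8 NAND w6 = F NAND T = T

w1 = T; w8 = F; w11 = T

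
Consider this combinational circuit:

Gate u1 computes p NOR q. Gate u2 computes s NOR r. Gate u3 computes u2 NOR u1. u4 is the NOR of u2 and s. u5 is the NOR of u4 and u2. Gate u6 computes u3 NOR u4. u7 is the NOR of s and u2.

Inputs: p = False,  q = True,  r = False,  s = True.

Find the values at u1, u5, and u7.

u1 = False, u5 = True, u7 = False

u1 = p NOR q = False NOR True = False
u2 = s NOR r = True NOR False = False
u4 = u2 NOR s = False NOR True = False
u5 = u4 NOR u2 = False NOR False = True
u7 = s NOR u2 = True NOR False = False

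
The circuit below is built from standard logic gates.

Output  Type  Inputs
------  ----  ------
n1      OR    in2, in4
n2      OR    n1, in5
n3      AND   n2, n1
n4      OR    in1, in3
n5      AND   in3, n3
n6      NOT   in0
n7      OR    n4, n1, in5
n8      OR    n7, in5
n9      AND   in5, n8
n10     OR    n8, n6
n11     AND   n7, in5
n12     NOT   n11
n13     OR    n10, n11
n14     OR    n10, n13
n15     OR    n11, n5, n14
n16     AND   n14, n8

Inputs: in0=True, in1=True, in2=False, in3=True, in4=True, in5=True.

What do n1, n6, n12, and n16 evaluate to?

n1 = in2 OR in4 = False OR True = True
n4 = in1 OR in3 = True OR True = True
n6 = NOT in0 = NOT True = False
n7 = n4 OR n1 OR in5 = True OR True OR True = True
n8 = n7 OR in5 = True OR True = True
n10 = n8 OR n6 = True OR False = True
n11 = n7 AND in5 = True AND True = True
n12 = NOT n11 = NOT True = False
n13 = n10 OR n11 = True OR True = True
n14 = n10 OR n13 = True OR True = True
n16 = n14 AND n8 = True AND True = True

n1 = True; n6 = False; n12 = False; n16 = True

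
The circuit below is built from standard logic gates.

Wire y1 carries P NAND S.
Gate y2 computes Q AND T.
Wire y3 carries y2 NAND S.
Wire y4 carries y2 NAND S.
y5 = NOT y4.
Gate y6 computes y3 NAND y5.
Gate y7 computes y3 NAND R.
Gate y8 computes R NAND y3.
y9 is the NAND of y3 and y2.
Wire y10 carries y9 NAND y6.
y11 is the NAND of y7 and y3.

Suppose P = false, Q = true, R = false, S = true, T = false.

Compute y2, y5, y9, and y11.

y2 = Q AND T = true AND false = false
y3 = y2 NAND S = false NAND true = true
y4 = y2 NAND S = false NAND true = true
y5 = NOT y4 = NOT true = false
y7 = y3 NAND R = true NAND false = true
y9 = y3 NAND y2 = true NAND false = true
y11 = y7 NAND y3 = true NAND true = false

y2 = false, y5 = false, y9 = true, y11 = false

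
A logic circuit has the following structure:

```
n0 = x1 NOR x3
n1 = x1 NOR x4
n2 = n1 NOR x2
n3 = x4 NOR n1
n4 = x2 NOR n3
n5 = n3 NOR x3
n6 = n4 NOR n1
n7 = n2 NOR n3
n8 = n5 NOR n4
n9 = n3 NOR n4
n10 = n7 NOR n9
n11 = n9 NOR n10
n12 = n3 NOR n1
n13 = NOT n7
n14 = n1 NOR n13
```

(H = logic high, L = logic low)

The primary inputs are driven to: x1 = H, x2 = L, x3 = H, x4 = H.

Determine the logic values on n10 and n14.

n1 = x1 NOR x4 = H NOR H = L
n2 = n1 NOR x2 = L NOR L = H
n3 = x4 NOR n1 = H NOR L = L
n4 = x2 NOR n3 = L NOR L = H
n7 = n2 NOR n3 = H NOR L = L
n9 = n3 NOR n4 = L NOR H = L
n10 = n7 NOR n9 = L NOR L = H
n13 = NOT n7 = NOT L = H
n14 = n1 NOR n13 = L NOR H = L

n10 = H, n14 = L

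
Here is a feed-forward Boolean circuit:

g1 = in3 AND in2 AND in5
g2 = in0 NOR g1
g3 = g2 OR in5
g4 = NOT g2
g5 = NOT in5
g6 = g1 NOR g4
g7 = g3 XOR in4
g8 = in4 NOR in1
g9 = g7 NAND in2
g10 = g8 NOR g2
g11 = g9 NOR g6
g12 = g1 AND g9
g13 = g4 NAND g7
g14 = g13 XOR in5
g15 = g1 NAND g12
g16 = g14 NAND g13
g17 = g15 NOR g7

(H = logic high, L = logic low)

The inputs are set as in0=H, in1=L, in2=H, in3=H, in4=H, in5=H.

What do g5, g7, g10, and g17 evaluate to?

g1 = in3 AND in2 AND in5 = H AND H AND H = H
g2 = in0 NOR g1 = H NOR H = L
g3 = g2 OR in5 = L OR H = H
g5 = NOT in5 = NOT H = L
g7 = g3 XOR in4 = H XOR H = L
g8 = in4 NOR in1 = H NOR L = L
g9 = g7 NAND in2 = L NAND H = H
g10 = g8 NOR g2 = L NOR L = H
g12 = g1 AND g9 = H AND H = H
g15 = g1 NAND g12 = H NAND H = L
g17 = g15 NOR g7 = L NOR L = H

g5 = L; g7 = L; g10 = H; g17 = H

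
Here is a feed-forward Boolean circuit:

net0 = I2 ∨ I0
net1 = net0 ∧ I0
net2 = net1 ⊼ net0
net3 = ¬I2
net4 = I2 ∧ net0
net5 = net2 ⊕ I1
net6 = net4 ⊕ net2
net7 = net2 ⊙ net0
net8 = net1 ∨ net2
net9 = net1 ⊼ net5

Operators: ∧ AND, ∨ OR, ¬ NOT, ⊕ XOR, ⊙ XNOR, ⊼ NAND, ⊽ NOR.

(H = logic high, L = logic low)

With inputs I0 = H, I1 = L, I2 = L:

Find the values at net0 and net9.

net0 = I2 OR I0 = L OR H = H
net1 = net0 AND I0 = H AND H = H
net2 = net1 NAND net0 = H NAND H = L
net5 = net2 XOR I1 = L XOR L = L
net9 = net1 NAND net5 = H NAND L = H

net0 = H  net9 = H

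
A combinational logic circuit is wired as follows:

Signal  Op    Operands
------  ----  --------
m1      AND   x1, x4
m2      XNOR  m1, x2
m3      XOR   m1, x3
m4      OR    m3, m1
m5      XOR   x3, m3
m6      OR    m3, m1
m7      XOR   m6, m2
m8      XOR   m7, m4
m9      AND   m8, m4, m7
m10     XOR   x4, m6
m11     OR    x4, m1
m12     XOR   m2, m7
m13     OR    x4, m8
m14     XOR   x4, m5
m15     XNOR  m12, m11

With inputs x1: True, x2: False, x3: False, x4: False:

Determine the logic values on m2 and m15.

m2 = True, m15 = True

m1 = x1 AND x4 = True AND False = False
m2 = m1 XNOR x2 = False XNOR False = True
m3 = m1 XOR x3 = False XOR False = False
m6 = m3 OR m1 = False OR False = False
m7 = m6 XOR m2 = False XOR True = True
m11 = x4 OR m1 = False OR False = False
m12 = m2 XOR m7 = True XOR True = False
m15 = m12 XNOR m11 = False XNOR False = True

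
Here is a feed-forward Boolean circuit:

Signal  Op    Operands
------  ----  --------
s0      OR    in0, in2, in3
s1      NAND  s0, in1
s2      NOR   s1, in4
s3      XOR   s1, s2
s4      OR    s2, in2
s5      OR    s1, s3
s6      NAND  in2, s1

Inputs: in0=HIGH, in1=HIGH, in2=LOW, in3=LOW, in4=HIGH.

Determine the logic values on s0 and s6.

s0 = HIGH; s6 = HIGH

s0 = in0 OR in2 OR in3 = HIGH OR LOW OR LOW = HIGH
s1 = s0 NAND in1 = HIGH NAND HIGH = LOW
s6 = in2 NAND s1 = LOW NAND LOW = HIGH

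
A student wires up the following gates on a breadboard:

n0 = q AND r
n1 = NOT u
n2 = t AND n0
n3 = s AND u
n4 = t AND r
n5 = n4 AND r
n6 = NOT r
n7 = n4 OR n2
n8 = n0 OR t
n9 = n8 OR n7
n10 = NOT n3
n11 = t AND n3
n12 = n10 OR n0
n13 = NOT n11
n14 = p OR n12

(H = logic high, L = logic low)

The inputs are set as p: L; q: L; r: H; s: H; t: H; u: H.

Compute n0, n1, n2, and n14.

n0 = L, n1 = L, n2 = L, n14 = L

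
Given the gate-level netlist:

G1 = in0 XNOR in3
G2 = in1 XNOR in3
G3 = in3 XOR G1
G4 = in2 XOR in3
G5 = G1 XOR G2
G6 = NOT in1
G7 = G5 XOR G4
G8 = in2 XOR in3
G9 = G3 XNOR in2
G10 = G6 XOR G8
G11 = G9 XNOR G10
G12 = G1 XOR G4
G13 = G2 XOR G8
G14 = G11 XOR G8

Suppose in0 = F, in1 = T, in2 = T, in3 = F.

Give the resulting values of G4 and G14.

G4 = T; G14 = F

G1 = in0 XNOR in3 = F XNOR F = T
G3 = in3 XOR G1 = F XOR T = T
G4 = in2 XOR in3 = T XOR F = T
G6 = NOT in1 = NOT T = F
G8 = in2 XOR in3 = T XOR F = T
G9 = G3 XNOR in2 = T XNOR T = T
G10 = G6 XOR G8 = F XOR T = T
G11 = G9 XNOR G10 = T XNOR T = T
G14 = G11 XOR G8 = T XOR T = F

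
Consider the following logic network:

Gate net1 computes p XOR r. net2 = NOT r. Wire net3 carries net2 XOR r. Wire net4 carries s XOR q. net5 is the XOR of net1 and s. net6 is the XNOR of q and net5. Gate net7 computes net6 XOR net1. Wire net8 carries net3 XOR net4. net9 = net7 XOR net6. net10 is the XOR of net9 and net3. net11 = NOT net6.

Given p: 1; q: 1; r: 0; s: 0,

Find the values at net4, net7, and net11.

net4 = 1, net7 = 0, net11 = 0

net1 = p XOR r = 1 XOR 0 = 1
net4 = s XOR q = 0 XOR 1 = 1
net5 = net1 XOR s = 1 XOR 0 = 1
net6 = q XNOR net5 = 1 XNOR 1 = 1
net7 = net6 XOR net1 = 1 XOR 1 = 0
net11 = NOT net6 = NOT 1 = 0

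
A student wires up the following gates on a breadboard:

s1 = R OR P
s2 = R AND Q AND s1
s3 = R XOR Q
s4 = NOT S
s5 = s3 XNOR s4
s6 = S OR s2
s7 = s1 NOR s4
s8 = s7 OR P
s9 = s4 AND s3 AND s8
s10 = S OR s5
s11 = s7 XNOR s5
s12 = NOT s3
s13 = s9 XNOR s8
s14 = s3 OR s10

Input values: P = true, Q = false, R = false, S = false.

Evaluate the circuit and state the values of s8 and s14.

s1 = R OR P = false OR true = true
s3 = R XOR Q = false XOR false = false
s4 = NOT S = NOT false = true
s5 = s3 XNOR s4 = false XNOR true = false
s7 = s1 NOR s4 = true NOR true = false
s8 = s7 OR P = false OR true = true
s10 = S OR s5 = false OR false = false
s14 = s3 OR s10 = false OR false = false

s8 = true, s14 = false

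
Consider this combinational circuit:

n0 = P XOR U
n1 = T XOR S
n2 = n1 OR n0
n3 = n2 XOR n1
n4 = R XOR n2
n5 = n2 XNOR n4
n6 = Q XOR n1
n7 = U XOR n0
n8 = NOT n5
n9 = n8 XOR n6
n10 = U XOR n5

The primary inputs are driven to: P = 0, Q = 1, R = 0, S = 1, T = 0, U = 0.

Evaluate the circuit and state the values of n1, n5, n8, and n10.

n1 = 1, n5 = 1, n8 = 0, n10 = 1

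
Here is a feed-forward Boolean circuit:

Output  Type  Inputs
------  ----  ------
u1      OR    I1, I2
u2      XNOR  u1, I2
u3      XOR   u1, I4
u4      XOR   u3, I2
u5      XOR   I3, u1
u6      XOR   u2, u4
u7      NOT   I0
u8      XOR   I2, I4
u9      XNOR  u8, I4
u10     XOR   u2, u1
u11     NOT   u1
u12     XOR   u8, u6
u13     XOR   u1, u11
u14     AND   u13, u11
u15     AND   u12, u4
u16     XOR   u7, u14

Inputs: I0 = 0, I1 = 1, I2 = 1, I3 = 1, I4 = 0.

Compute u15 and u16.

u1 = I1 OR I2 = 1 OR 1 = 1
u2 = u1 XNOR I2 = 1 XNOR 1 = 1
u3 = u1 XOR I4 = 1 XOR 0 = 1
u4 = u3 XOR I2 = 1 XOR 1 = 0
u6 = u2 XOR u4 = 1 XOR 0 = 1
u7 = NOT I0 = NOT 0 = 1
u8 = I2 XOR I4 = 1 XOR 0 = 1
u11 = NOT u1 = NOT 1 = 0
u12 = u8 XOR u6 = 1 XOR 1 = 0
u13 = u1 XOR u11 = 1 XOR 0 = 1
u14 = u13 AND u11 = 1 AND 0 = 0
u15 = u12 AND u4 = 0 AND 0 = 0
u16 = u7 XOR u14 = 1 XOR 0 = 1

u15 = 0, u16 = 1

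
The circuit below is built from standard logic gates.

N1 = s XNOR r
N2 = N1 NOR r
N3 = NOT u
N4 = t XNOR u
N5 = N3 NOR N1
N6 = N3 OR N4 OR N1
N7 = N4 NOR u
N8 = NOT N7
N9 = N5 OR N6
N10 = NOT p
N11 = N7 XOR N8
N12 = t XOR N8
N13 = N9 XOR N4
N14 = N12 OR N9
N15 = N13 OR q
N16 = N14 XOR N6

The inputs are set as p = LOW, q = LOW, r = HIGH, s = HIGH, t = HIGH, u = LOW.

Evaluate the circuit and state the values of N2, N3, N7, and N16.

N2 = LOW, N3 = HIGH, N7 = HIGH, N16 = LOW

N1 = s XNOR r = HIGH XNOR HIGH = HIGH
N2 = N1 NOR r = HIGH NOR HIGH = LOW
N3 = NOT u = NOT LOW = HIGH
N4 = t XNOR u = HIGH XNOR LOW = LOW
N5 = N3 NOR N1 = HIGH NOR HIGH = LOW
N6 = N3 OR N4 OR N1 = HIGH OR LOW OR HIGH = HIGH
N7 = N4 NOR u = LOW NOR LOW = HIGH
N8 = NOT N7 = NOT HIGH = LOW
N9 = N5 OR N6 = LOW OR HIGH = HIGH
N12 = t XOR N8 = HIGH XOR LOW = HIGH
N14 = N12 OR N9 = HIGH OR HIGH = HIGH
N16 = N14 XOR N6 = HIGH XOR HIGH = LOW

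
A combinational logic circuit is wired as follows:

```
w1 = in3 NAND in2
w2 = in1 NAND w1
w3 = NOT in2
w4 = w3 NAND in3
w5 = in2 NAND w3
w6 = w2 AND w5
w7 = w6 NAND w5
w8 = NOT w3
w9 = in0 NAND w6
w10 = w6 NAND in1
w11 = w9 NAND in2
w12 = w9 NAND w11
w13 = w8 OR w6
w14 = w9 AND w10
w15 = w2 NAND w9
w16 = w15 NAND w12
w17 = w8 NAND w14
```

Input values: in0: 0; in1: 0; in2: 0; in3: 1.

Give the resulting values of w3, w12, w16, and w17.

w1 = in3 NAND in2 = 1 NAND 0 = 1
w2 = in1 NAND w1 = 0 NAND 1 = 1
w3 = NOT in2 = NOT 0 = 1
w5 = in2 NAND w3 = 0 NAND 1 = 1
w6 = w2 AND w5 = 1 AND 1 = 1
w8 = NOT w3 = NOT 1 = 0
w9 = in0 NAND w6 = 0 NAND 1 = 1
w10 = w6 NAND in1 = 1 NAND 0 = 1
w11 = w9 NAND in2 = 1 NAND 0 = 1
w12 = w9 NAND w11 = 1 NAND 1 = 0
w14 = w9 AND w10 = 1 AND 1 = 1
w15 = w2 NAND w9 = 1 NAND 1 = 0
w16 = w15 NAND w12 = 0 NAND 0 = 1
w17 = w8 NAND w14 = 0 NAND 1 = 1

w3 = 1  w12 = 0  w16 = 1  w17 = 1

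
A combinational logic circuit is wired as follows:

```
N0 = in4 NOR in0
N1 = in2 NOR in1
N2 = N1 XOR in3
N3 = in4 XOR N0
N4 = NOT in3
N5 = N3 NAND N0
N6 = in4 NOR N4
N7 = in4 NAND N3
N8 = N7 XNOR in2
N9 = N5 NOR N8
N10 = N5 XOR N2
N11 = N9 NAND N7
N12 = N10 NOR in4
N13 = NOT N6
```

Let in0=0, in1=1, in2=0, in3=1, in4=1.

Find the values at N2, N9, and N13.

N2 = 1, N9 = 0, N13 = 1

N0 = in4 NOR in0 = 1 NOR 0 = 0
N1 = in2 NOR in1 = 0 NOR 1 = 0
N2 = N1 XOR in3 = 0 XOR 1 = 1
N3 = in4 XOR N0 = 1 XOR 0 = 1
N4 = NOT in3 = NOT 1 = 0
N5 = N3 NAND N0 = 1 NAND 0 = 1
N6 = in4 NOR N4 = 1 NOR 0 = 0
N7 = in4 NAND N3 = 1 NAND 1 = 0
N8 = N7 XNOR in2 = 0 XNOR 0 = 1
N9 = N5 NOR N8 = 1 NOR 1 = 0
N13 = NOT N6 = NOT 0 = 1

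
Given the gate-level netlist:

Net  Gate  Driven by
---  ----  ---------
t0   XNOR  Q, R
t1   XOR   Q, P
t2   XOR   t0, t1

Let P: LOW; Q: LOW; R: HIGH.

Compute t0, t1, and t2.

t0 = Q XNOR R = LOW XNOR HIGH = LOW
t1 = Q XOR P = LOW XOR LOW = LOW
t2 = t0 XOR t1 = LOW XOR LOW = LOW

t0 = LOW, t1 = LOW, t2 = LOW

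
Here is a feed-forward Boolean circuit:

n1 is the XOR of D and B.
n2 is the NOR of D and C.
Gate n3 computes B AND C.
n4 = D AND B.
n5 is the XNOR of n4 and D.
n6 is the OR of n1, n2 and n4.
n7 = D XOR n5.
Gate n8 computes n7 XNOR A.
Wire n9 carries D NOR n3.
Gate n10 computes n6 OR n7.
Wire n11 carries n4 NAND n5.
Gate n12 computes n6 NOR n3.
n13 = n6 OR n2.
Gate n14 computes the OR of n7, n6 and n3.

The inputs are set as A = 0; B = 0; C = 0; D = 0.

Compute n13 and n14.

n13 = 1  n14 = 1

n1 = D XOR B = 0 XOR 0 = 0
n2 = D NOR C = 0 NOR 0 = 1
n3 = B AND C = 0 AND 0 = 0
n4 = D AND B = 0 AND 0 = 0
n5 = n4 XNOR D = 0 XNOR 0 = 1
n6 = n1 OR n2 OR n4 = 0 OR 1 OR 0 = 1
n7 = D XOR n5 = 0 XOR 1 = 1
n13 = n6 OR n2 = 1 OR 1 = 1
n14 = n7 OR n6 OR n3 = 1 OR 1 OR 0 = 1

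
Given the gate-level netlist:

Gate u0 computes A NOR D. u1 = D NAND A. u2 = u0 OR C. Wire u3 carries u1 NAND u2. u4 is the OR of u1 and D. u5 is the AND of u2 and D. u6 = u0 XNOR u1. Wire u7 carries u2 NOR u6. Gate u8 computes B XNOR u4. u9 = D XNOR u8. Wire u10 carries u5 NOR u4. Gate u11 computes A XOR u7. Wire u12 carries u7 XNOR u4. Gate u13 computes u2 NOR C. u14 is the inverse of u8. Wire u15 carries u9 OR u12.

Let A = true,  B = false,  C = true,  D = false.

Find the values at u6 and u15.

u6 = false; u15 = true

u0 = A NOR D = true NOR false = false
u1 = D NAND A = false NAND true = true
u2 = u0 OR C = false OR true = true
u4 = u1 OR D = true OR false = true
u6 = u0 XNOR u1 = false XNOR true = false
u7 = u2 NOR u6 = true NOR false = false
u8 = B XNOR u4 = false XNOR true = false
u9 = D XNOR u8 = false XNOR false = true
u12 = u7 XNOR u4 = false XNOR true = false
u15 = u9 OR u12 = true OR false = true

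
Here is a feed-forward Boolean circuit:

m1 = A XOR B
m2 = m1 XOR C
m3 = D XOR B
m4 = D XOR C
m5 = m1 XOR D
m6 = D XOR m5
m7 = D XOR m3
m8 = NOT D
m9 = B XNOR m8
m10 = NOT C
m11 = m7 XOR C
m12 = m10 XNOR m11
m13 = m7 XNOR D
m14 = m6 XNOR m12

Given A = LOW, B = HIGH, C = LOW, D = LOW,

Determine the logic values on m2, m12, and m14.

m2 = HIGH  m12 = HIGH  m14 = HIGH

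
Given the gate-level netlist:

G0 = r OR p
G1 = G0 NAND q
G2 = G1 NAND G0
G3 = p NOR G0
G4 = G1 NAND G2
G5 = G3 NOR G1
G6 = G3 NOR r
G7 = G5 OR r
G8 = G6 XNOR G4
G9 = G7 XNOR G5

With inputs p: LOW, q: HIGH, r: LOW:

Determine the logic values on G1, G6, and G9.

G1 = HIGH; G6 = LOW; G9 = HIGH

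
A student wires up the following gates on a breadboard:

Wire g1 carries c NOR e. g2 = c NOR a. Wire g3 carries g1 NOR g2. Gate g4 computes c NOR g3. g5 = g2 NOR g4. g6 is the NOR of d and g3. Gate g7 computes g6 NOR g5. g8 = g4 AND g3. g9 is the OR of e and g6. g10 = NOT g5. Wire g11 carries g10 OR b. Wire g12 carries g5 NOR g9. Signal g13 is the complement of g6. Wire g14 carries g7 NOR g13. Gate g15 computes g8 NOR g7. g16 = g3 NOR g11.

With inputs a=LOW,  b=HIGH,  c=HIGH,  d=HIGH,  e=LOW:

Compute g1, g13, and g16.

g1 = LOW, g13 = HIGH, g16 = LOW

g1 = c NOR e = HIGH NOR LOW = LOW
g2 = c NOR a = HIGH NOR LOW = LOW
g3 = g1 NOR g2 = LOW NOR LOW = HIGH
g4 = c NOR g3 = HIGH NOR HIGH = LOW
g5 = g2 NOR g4 = LOW NOR LOW = HIGH
g6 = d NOR g3 = HIGH NOR HIGH = LOW
g10 = NOT g5 = NOT HIGH = LOW
g11 = g10 OR b = LOW OR HIGH = HIGH
g13 = NOT g6 = NOT LOW = HIGH
g16 = g3 NOR g11 = HIGH NOR HIGH = LOW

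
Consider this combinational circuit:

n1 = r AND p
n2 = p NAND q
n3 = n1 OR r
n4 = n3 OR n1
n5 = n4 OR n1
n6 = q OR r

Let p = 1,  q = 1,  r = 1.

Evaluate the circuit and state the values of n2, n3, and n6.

n1 = r AND p = 1 AND 1 = 1
n2 = p NAND q = 1 NAND 1 = 0
n3 = n1 OR r = 1 OR 1 = 1
n6 = q OR r = 1 OR 1 = 1

n2 = 0; n3 = 1; n6 = 1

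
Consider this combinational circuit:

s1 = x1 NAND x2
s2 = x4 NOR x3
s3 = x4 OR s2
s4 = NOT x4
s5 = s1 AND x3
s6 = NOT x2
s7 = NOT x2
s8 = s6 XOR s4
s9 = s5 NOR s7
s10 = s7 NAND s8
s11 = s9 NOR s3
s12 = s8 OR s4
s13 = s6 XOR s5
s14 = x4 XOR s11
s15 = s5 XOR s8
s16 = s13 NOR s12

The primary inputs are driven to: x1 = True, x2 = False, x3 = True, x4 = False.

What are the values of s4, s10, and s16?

s4 = True; s10 = True; s16 = False

s1 = x1 NAND x2 = True NAND False = True
s4 = NOT x4 = NOT False = True
s5 = s1 AND x3 = True AND True = True
s6 = NOT x2 = NOT False = True
s7 = NOT x2 = NOT False = True
s8 = s6 XOR s4 = True XOR True = False
s10 = s7 NAND s8 = True NAND False = True
s12 = s8 OR s4 = False OR True = True
s13 = s6 XOR s5 = True XOR True = False
s16 = s13 NOR s12 = False NOR True = False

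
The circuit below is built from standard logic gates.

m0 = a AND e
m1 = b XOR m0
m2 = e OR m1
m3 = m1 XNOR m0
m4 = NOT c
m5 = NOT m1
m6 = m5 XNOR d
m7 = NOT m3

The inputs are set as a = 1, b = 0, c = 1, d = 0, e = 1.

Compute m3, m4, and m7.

m0 = a AND e = 1 AND 1 = 1
m1 = b XOR m0 = 0 XOR 1 = 1
m3 = m1 XNOR m0 = 1 XNOR 1 = 1
m4 = NOT c = NOT 1 = 0
m7 = NOT m3 = NOT 1 = 0

m3 = 1, m4 = 0, m7 = 0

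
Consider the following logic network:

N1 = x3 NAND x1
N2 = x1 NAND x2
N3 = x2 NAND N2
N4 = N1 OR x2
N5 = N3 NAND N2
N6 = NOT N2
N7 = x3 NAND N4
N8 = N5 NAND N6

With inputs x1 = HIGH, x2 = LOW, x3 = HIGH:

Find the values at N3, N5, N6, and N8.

N2 = x1 NAND x2 = HIGH NAND LOW = HIGH
N3 = x2 NAND N2 = LOW NAND HIGH = HIGH
N5 = N3 NAND N2 = HIGH NAND HIGH = LOW
N6 = NOT N2 = NOT HIGH = LOW
N8 = N5 NAND N6 = LOW NAND LOW = HIGH

N3 = HIGH, N5 = LOW, N6 = LOW, N8 = HIGH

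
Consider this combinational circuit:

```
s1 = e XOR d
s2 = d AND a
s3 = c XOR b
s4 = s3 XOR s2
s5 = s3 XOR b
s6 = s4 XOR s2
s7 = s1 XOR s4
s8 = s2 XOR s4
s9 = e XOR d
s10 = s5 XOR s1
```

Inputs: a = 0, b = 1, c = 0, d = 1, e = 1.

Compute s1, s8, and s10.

s1 = e XOR d = 1 XOR 1 = 0
s2 = d AND a = 1 AND 0 = 0
s3 = c XOR b = 0 XOR 1 = 1
s4 = s3 XOR s2 = 1 XOR 0 = 1
s5 = s3 XOR b = 1 XOR 1 = 0
s8 = s2 XOR s4 = 0 XOR 1 = 1
s10 = s5 XOR s1 = 0 XOR 0 = 0

s1 = 0  s8 = 1  s10 = 0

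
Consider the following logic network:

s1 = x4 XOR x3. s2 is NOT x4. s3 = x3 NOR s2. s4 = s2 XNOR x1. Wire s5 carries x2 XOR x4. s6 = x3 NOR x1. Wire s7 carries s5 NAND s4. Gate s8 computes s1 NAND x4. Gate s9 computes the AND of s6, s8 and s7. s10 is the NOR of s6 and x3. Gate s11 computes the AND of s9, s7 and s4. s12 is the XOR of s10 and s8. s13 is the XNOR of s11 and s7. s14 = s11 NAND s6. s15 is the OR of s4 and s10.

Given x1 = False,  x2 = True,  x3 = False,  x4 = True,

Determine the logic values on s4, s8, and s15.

s4 = True, s8 = False, s15 = True

s1 = x4 XOR x3 = True XOR False = True
s2 = NOT x4 = NOT True = False
s4 = s2 XNOR x1 = False XNOR False = True
s6 = x3 NOR x1 = False NOR False = True
s8 = s1 NAND x4 = True NAND True = False
s10 = s6 NOR x3 = True NOR False = False
s15 = s4 OR s10 = True OR False = True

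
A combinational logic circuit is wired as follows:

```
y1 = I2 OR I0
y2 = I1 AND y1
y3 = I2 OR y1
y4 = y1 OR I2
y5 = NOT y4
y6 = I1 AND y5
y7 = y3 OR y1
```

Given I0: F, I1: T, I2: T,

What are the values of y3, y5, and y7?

y3 = T  y5 = F  y7 = T

y1 = I2 OR I0 = T OR F = T
y3 = I2 OR y1 = T OR T = T
y4 = y1 OR I2 = T OR T = T
y5 = NOT y4 = NOT T = F
y7 = y3 OR y1 = T OR T = T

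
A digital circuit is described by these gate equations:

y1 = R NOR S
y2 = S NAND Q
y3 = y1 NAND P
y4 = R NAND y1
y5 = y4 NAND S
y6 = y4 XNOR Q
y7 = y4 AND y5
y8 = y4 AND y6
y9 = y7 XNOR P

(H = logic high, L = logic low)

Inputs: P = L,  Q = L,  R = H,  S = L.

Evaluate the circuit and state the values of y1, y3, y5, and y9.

y1 = R NOR S = H NOR L = L
y3 = y1 NAND P = L NAND L = H
y4 = R NAND y1 = H NAND L = H
y5 = y4 NAND S = H NAND L = H
y7 = y4 AND y5 = H AND H = H
y9 = y7 XNOR P = H XNOR L = L

y1 = L, y3 = H, y5 = H, y9 = L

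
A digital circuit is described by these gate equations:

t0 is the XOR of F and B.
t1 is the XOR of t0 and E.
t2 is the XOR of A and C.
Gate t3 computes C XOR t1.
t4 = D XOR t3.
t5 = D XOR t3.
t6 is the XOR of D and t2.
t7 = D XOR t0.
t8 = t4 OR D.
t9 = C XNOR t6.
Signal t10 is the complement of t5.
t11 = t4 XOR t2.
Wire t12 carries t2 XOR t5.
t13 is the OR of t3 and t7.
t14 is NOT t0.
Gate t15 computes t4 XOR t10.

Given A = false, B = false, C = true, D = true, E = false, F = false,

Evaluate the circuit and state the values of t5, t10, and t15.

t5 = false, t10 = true, t15 = true

t0 = F XOR B = false XOR false = false
t1 = t0 XOR E = false XOR false = false
t3 = C XOR t1 = true XOR false = true
t4 = D XOR t3 = true XOR true = false
t5 = D XOR t3 = true XOR true = false
t10 = NOT t5 = NOT false = true
t15 = t4 XOR t10 = false XOR true = true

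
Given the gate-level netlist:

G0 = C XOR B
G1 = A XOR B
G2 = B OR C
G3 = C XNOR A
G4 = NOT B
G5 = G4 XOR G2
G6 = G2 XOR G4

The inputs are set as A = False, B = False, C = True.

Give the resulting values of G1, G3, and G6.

G1 = A XOR B = False XOR False = False
G2 = B OR C = False OR True = True
G3 = C XNOR A = True XNOR False = False
G4 = NOT B = NOT False = True
G6 = G2 XOR G4 = True XOR True = False

G1 = False; G3 = False; G6 = False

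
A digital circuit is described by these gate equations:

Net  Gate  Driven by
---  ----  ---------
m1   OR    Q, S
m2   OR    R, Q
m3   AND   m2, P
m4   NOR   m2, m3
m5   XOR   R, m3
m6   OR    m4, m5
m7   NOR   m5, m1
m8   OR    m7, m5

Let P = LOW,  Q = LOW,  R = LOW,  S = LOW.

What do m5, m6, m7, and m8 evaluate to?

m1 = Q OR S = LOW OR LOW = LOW
m2 = R OR Q = LOW OR LOW = LOW
m3 = m2 AND P = LOW AND LOW = LOW
m4 = m2 NOR m3 = LOW NOR LOW = HIGH
m5 = R XOR m3 = LOW XOR LOW = LOW
m6 = m4 OR m5 = HIGH OR LOW = HIGH
m7 = m5 NOR m1 = LOW NOR LOW = HIGH
m8 = m7 OR m5 = HIGH OR LOW = HIGH

m5 = LOW, m6 = HIGH, m7 = HIGH, m8 = HIGH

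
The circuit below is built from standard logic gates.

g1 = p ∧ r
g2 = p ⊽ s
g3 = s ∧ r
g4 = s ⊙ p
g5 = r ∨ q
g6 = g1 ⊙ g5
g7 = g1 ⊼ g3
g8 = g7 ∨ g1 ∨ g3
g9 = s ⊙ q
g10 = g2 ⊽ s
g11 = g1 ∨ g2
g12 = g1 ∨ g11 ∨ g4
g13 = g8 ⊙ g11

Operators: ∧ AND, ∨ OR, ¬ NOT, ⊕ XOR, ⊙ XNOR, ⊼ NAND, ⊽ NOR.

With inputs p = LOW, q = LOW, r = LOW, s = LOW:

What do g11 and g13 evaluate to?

g1 = p AND r = LOW AND LOW = LOW
g2 = p NOR s = LOW NOR LOW = HIGH
g3 = s AND r = LOW AND LOW = LOW
g7 = g1 NAND g3 = LOW NAND LOW = HIGH
g8 = g7 OR g1 OR g3 = HIGH OR LOW OR LOW = HIGH
g11 = g1 OR g2 = LOW OR HIGH = HIGH
g13 = g8 XNOR g11 = HIGH XNOR HIGH = HIGH

g11 = HIGH  g13 = HIGH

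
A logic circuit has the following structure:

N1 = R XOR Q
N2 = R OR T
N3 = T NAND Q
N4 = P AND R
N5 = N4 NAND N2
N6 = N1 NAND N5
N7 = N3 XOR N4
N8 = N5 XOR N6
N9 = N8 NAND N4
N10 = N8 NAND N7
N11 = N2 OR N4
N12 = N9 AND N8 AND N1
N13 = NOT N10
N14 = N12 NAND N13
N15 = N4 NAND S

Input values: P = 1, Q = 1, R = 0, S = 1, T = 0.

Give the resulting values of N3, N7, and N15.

N3 = T NAND Q = 0 NAND 1 = 1
N4 = P AND R = 1 AND 0 = 0
N7 = N3 XOR N4 = 1 XOR 0 = 1
N15 = N4 NAND S = 0 NAND 1 = 1

N3 = 1, N7 = 1, N15 = 1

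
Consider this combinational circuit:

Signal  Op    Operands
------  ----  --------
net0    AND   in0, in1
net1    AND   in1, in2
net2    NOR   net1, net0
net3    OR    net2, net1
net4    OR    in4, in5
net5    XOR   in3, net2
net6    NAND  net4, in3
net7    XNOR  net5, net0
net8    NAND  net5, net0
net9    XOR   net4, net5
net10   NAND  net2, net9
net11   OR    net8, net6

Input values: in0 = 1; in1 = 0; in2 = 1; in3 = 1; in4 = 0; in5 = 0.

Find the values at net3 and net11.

net0 = in0 AND in1 = 1 AND 0 = 0
net1 = in1 AND in2 = 0 AND 1 = 0
net2 = net1 NOR net0 = 0 NOR 0 = 1
net3 = net2 OR net1 = 1 OR 0 = 1
net4 = in4 OR in5 = 0 OR 0 = 0
net5 = in3 XOR net2 = 1 XOR 1 = 0
net6 = net4 NAND in3 = 0 NAND 1 = 1
net8 = net5 NAND net0 = 0 NAND 0 = 1
net11 = net8 OR net6 = 1 OR 1 = 1

net3 = 1, net11 = 1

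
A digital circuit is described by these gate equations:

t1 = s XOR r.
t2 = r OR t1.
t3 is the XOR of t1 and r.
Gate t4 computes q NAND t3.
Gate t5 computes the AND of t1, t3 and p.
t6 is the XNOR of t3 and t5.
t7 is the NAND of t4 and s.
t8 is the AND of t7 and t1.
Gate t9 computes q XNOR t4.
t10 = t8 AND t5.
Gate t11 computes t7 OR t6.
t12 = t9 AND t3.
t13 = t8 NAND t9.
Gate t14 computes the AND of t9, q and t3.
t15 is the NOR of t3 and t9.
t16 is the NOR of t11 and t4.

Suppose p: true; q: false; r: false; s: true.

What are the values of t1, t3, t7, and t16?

t1 = true, t3 = true, t7 = false, t16 = false

t1 = s XOR r = true XOR false = true
t3 = t1 XOR r = true XOR false = true
t4 = q NAND t3 = false NAND true = true
t5 = t1 AND t3 AND p = true AND true AND true = true
t6 = t3 XNOR t5 = true XNOR true = true
t7 = t4 NAND s = true NAND true = false
t11 = t7 OR t6 = false OR true = true
t16 = t11 NOR t4 = true NOR true = false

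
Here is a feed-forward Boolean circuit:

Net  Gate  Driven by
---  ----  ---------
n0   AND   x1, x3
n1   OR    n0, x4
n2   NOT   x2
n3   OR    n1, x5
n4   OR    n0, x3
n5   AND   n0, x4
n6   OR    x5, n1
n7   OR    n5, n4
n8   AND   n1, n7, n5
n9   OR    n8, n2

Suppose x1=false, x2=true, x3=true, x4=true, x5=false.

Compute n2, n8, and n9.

n2 = false, n8 = false, n9 = false

n0 = x1 AND x3 = false AND true = false
n1 = n0 OR x4 = false OR true = true
n2 = NOT x2 = NOT true = false
n4 = n0 OR x3 = false OR true = true
n5 = n0 AND x4 = false AND true = false
n7 = n5 OR n4 = false OR true = true
n8 = n1 AND n7 AND n5 = true AND true AND false = false
n9 = n8 OR n2 = false OR false = false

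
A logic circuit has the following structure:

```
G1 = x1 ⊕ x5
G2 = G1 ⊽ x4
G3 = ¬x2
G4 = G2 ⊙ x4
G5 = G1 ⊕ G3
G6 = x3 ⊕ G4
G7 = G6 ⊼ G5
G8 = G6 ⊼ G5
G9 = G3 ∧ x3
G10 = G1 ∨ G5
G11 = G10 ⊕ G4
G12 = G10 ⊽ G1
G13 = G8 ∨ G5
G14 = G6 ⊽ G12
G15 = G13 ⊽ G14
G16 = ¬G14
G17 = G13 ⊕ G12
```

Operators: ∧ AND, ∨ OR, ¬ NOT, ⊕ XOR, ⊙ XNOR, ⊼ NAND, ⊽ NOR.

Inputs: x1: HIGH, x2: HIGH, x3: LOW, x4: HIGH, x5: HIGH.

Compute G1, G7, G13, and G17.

G1 = LOW, G7 = HIGH, G13 = HIGH, G17 = LOW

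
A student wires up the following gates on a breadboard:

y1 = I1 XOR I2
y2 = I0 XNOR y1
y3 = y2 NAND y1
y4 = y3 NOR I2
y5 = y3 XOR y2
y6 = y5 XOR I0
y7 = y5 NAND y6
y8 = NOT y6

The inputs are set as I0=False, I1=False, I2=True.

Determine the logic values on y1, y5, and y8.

y1 = True, y5 = True, y8 = False

y1 = I1 XOR I2 = False XOR True = True
y2 = I0 XNOR y1 = False XNOR True = False
y3 = y2 NAND y1 = False NAND True = True
y5 = y3 XOR y2 = True XOR False = True
y6 = y5 XOR I0 = True XOR False = True
y8 = NOT y6 = NOT True = False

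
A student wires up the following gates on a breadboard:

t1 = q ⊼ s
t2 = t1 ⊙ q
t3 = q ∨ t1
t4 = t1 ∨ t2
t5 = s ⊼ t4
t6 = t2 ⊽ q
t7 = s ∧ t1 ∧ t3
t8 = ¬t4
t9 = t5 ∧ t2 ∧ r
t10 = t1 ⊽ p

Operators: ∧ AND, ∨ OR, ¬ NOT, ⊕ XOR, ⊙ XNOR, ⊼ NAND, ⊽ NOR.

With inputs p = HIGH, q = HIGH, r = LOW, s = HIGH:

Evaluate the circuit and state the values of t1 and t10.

t1 = q NAND s = HIGH NAND HIGH = LOW
t10 = t1 NOR p = LOW NOR HIGH = LOW

t1 = LOW  t10 = LOW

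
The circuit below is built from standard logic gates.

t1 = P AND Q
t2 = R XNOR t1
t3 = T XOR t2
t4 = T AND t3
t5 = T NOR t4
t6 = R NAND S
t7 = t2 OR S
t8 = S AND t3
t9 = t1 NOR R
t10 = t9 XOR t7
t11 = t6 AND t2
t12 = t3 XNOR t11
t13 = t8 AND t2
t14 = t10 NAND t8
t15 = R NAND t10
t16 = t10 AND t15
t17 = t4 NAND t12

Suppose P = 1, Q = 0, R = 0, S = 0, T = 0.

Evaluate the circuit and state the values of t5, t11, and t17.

t5 = 1  t11 = 1  t17 = 1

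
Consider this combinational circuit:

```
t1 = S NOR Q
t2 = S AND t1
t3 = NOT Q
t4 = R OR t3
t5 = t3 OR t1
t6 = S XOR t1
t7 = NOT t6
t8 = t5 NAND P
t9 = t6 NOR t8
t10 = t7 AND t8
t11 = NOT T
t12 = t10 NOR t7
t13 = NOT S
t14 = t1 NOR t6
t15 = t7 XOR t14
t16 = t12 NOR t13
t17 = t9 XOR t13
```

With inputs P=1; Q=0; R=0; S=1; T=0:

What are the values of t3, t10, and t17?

t3 = 1, t10 = 0, t17 = 0

t1 = S NOR Q = 1 NOR 0 = 0
t3 = NOT Q = NOT 0 = 1
t5 = t3 OR t1 = 1 OR 0 = 1
t6 = S XOR t1 = 1 XOR 0 = 1
t7 = NOT t6 = NOT 1 = 0
t8 = t5 NAND P = 1 NAND 1 = 0
t9 = t6 NOR t8 = 1 NOR 0 = 0
t10 = t7 AND t8 = 0 AND 0 = 0
t13 = NOT S = NOT 1 = 0
t17 = t9 XOR t13 = 0 XOR 0 = 0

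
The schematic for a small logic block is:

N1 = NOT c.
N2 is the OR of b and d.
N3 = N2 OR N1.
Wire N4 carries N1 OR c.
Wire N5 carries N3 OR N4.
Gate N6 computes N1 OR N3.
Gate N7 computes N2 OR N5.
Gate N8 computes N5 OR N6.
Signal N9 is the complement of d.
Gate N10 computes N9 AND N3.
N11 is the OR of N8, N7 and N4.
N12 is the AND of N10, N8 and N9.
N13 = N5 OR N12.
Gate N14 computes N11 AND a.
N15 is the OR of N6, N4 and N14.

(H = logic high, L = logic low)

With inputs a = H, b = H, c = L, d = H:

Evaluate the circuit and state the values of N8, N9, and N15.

N1 = NOT c = NOT L = H
N2 = b OR d = H OR H = H
N3 = N2 OR N1 = H OR H = H
N4 = N1 OR c = H OR L = H
N5 = N3 OR N4 = H OR H = H
N6 = N1 OR N3 = H OR H = H
N7 = N2 OR N5 = H OR H = H
N8 = N5 OR N6 = H OR H = H
N9 = NOT d = NOT H = L
N11 = N8 OR N7 OR N4 = H OR H OR H = H
N14 = N11 AND a = H AND H = H
N15 = N6 OR N4 OR N14 = H OR H OR H = H

N8 = H, N9 = L, N15 = H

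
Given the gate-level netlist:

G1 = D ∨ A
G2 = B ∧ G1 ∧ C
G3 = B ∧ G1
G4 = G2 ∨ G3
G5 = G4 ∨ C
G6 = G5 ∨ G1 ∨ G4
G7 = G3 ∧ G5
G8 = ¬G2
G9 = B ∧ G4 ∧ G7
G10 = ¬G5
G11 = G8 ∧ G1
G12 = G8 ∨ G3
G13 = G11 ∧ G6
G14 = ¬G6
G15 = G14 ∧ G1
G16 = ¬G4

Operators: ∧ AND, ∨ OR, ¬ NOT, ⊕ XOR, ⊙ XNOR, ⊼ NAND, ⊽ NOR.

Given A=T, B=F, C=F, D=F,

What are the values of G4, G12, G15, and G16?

G1 = D OR A = F OR T = T
G2 = B AND G1 AND C = F AND T AND F = F
G3 = B AND G1 = F AND T = F
G4 = G2 OR G3 = F OR F = F
G5 = G4 OR C = F OR F = F
G6 = G5 OR G1 OR G4 = F OR T OR F = T
G8 = NOT G2 = NOT F = T
G12 = G8 OR G3 = T OR F = T
G14 = NOT G6 = NOT T = F
G15 = G14 AND G1 = F AND T = F
G16 = NOT G4 = NOT F = T

G4 = F, G12 = T, G15 = F, G16 = T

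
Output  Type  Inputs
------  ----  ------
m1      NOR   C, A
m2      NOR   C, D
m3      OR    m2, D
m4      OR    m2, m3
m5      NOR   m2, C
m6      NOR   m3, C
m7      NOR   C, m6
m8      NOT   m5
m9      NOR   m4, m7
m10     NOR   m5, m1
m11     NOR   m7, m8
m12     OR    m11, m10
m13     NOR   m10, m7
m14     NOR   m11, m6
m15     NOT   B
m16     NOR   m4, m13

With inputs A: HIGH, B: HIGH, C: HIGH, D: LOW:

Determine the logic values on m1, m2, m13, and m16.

m1 = C NOR A = HIGH NOR HIGH = LOW
m2 = C NOR D = HIGH NOR LOW = LOW
m3 = m2 OR D = LOW OR LOW = LOW
m4 = m2 OR m3 = LOW OR LOW = LOW
m5 = m2 NOR C = LOW NOR HIGH = LOW
m6 = m3 NOR C = LOW NOR HIGH = LOW
m7 = C NOR m6 = HIGH NOR LOW = LOW
m10 = m5 NOR m1 = LOW NOR LOW = HIGH
m13 = m10 NOR m7 = HIGH NOR LOW = LOW
m16 = m4 NOR m13 = LOW NOR LOW = HIGH

m1 = LOW, m2 = LOW, m13 = LOW, m16 = HIGH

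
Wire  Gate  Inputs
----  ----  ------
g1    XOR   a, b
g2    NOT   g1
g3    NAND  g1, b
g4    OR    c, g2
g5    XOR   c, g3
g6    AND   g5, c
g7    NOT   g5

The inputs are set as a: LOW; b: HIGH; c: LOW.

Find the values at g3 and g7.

g1 = a XOR b = LOW XOR HIGH = HIGH
g3 = g1 NAND b = HIGH NAND HIGH = LOW
g5 = c XOR g3 = LOW XOR LOW = LOW
g7 = NOT g5 = NOT LOW = HIGH

g3 = LOW; g7 = HIGH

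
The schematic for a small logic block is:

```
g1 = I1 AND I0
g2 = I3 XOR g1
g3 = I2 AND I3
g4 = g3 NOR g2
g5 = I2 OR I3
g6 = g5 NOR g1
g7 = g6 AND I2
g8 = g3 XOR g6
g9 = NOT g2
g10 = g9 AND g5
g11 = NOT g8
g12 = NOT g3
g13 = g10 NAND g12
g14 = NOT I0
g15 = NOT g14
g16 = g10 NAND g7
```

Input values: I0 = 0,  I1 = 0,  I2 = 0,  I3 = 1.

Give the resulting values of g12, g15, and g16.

g1 = I1 AND I0 = 0 AND 0 = 0
g2 = I3 XOR g1 = 1 XOR 0 = 1
g3 = I2 AND I3 = 0 AND 1 = 0
g5 = I2 OR I3 = 0 OR 1 = 1
g6 = g5 NOR g1 = 1 NOR 0 = 0
g7 = g6 AND I2 = 0 AND 0 = 0
g9 = NOT g2 = NOT 1 = 0
g10 = g9 AND g5 = 0 AND 1 = 0
g12 = NOT g3 = NOT 0 = 1
g14 = NOT I0 = NOT 0 = 1
g15 = NOT g14 = NOT 1 = 0
g16 = g10 NAND g7 = 0 NAND 0 = 1

g12 = 1, g15 = 0, g16 = 1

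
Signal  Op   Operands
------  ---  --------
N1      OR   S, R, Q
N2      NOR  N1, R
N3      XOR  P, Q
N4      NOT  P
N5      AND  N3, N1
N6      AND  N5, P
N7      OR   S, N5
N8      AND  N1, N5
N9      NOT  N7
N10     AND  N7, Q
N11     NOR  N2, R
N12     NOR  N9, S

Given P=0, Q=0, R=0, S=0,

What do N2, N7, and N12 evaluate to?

N2 = 1, N7 = 0, N12 = 0

N1 = S OR R OR Q = 0 OR 0 OR 0 = 0
N2 = N1 NOR R = 0 NOR 0 = 1
N3 = P XOR Q = 0 XOR 0 = 0
N5 = N3 AND N1 = 0 AND 0 = 0
N7 = S OR N5 = 0 OR 0 = 0
N9 = NOT N7 = NOT 0 = 1
N12 = N9 NOR S = 1 NOR 0 = 0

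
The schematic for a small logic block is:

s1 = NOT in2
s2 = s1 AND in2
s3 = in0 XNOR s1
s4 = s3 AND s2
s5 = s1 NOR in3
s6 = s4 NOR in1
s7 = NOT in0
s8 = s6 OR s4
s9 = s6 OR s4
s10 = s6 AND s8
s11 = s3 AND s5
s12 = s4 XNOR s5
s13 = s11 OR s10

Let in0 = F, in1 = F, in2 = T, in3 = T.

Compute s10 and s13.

s1 = NOT in2 = NOT T = F
s2 = s1 AND in2 = F AND T = F
s3 = in0 XNOR s1 = F XNOR F = T
s4 = s3 AND s2 = T AND F = F
s5 = s1 NOR in3 = F NOR T = F
s6 = s4 NOR in1 = F NOR F = T
s8 = s6 OR s4 = T OR F = T
s10 = s6 AND s8 = T AND T = T
s11 = s3 AND s5 = T AND F = F
s13 = s11 OR s10 = F OR T = T

s10 = T; s13 = T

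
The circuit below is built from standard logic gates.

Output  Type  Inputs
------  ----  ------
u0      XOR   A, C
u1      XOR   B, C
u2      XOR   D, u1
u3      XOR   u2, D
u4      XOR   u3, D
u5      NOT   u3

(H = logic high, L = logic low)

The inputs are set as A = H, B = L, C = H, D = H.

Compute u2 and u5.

u1 = B XOR C = L XOR H = H
u2 = D XOR u1 = H XOR H = L
u3 = u2 XOR D = L XOR H = H
u5 = NOT u3 = NOT H = L

u2 = L, u5 = L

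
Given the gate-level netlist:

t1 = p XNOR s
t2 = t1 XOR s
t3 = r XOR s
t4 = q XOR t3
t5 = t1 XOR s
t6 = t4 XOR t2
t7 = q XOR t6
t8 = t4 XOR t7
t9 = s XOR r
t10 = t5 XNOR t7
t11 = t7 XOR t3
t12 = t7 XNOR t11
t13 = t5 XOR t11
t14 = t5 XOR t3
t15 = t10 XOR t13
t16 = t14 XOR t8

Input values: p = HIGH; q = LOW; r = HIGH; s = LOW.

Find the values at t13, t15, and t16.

t13 = LOW  t15 = LOW  t16 = HIGH

t1 = p XNOR s = HIGH XNOR LOW = LOW
t2 = t1 XOR s = LOW XOR LOW = LOW
t3 = r XOR s = HIGH XOR LOW = HIGH
t4 = q XOR t3 = LOW XOR HIGH = HIGH
t5 = t1 XOR s = LOW XOR LOW = LOW
t6 = t4 XOR t2 = HIGH XOR LOW = HIGH
t7 = q XOR t6 = LOW XOR HIGH = HIGH
t8 = t4 XOR t7 = HIGH XOR HIGH = LOW
t10 = t5 XNOR t7 = LOW XNOR HIGH = LOW
t11 = t7 XOR t3 = HIGH XOR HIGH = LOW
t13 = t5 XOR t11 = LOW XOR LOW = LOW
t14 = t5 XOR t3 = LOW XOR HIGH = HIGH
t15 = t10 XOR t13 = LOW XOR LOW = LOW
t16 = t14 XOR t8 = HIGH XOR LOW = HIGH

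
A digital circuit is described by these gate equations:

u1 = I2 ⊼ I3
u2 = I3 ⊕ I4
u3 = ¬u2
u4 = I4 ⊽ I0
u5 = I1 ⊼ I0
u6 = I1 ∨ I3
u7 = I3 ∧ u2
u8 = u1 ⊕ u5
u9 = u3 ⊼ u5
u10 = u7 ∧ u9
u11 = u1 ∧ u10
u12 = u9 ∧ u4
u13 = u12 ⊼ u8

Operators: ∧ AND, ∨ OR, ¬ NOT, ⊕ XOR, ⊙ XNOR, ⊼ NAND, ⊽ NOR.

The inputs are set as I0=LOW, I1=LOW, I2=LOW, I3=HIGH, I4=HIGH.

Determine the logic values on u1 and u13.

u1 = I2 NAND I3 = LOW NAND HIGH = HIGH
u2 = I3 XOR I4 = HIGH XOR HIGH = LOW
u3 = NOT u2 = NOT LOW = HIGH
u4 = I4 NOR I0 = HIGH NOR LOW = LOW
u5 = I1 NAND I0 = LOW NAND LOW = HIGH
u8 = u1 XOR u5 = HIGH XOR HIGH = LOW
u9 = u3 NAND u5 = HIGH NAND HIGH = LOW
u12 = u9 AND u4 = LOW AND LOW = LOW
u13 = u12 NAND u8 = LOW NAND LOW = HIGH

u1 = HIGH, u13 = HIGH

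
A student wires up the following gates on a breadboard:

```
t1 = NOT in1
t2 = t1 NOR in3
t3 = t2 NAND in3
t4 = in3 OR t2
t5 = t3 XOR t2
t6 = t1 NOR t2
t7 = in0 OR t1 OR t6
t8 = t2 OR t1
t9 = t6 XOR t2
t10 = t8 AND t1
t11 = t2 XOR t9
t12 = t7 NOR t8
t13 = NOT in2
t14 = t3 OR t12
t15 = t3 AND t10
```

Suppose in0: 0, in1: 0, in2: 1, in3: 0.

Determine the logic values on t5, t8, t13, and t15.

t5 = 1, t8 = 1, t13 = 0, t15 = 1

t1 = NOT in1 = NOT 0 = 1
t2 = t1 NOR in3 = 1 NOR 0 = 0
t3 = t2 NAND in3 = 0 NAND 0 = 1
t5 = t3 XOR t2 = 1 XOR 0 = 1
t8 = t2 OR t1 = 0 OR 1 = 1
t10 = t8 AND t1 = 1 AND 1 = 1
t13 = NOT in2 = NOT 1 = 0
t15 = t3 AND t10 = 1 AND 1 = 1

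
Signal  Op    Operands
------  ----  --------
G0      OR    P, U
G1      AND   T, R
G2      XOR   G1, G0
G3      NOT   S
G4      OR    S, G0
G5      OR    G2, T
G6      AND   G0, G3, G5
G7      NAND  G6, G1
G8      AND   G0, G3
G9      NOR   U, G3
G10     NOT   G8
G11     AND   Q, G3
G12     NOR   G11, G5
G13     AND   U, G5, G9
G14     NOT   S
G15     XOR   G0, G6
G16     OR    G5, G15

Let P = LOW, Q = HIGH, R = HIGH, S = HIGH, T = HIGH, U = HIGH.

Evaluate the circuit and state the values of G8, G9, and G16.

G0 = P OR U = LOW OR HIGH = HIGH
G1 = T AND R = HIGH AND HIGH = HIGH
G2 = G1 XOR G0 = HIGH XOR HIGH = LOW
G3 = NOT S = NOT HIGH = LOW
G5 = G2 OR T = LOW OR HIGH = HIGH
G6 = G0 AND G3 AND G5 = HIGH AND LOW AND HIGH = LOW
G8 = G0 AND G3 = HIGH AND LOW = LOW
G9 = U NOR G3 = HIGH NOR LOW = LOW
G15 = G0 XOR G6 = HIGH XOR LOW = HIGH
G16 = G5 OR G15 = HIGH OR HIGH = HIGH

G8 = LOW, G9 = LOW, G16 = HIGH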